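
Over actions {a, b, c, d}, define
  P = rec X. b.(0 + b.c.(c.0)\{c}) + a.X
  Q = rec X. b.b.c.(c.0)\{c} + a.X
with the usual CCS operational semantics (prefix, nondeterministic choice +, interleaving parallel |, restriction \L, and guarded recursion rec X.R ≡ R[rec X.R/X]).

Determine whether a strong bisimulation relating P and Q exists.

P ~ Q

LTS(P): 4 reachable states
  u0 = rec X. b.(0 + b.c.(c.0)\{c}) + a.X has moves =a=> u0, =b=> u1
  u1 = 0 + b.c.(c.0)\{c} has moves =b=> u2
  u2 = c.(c.0)\{c} has moves =c=> u3
  u3 = (c.0)\{c} has moves stopped
LTS(Q): 4 reachable states
  v0 = rec X. b.b.c.(c.0)\{c} + a.X has moves =a=> v0, =b=> v1
  v1 = b.c.(c.0)\{c} has moves =b=> v2
  v2 = c.(c.0)\{c} has moves =c=> v3
  v3 = (c.0)\{c} has moves stopped
Bisimilarity quotient blocks:
  B0 = {u0, v0}
  B1 = {u1, v1}
  B2 = {u2, v2}
  B3 = {u3, v3}
u0 ∈ B0, v0 ∈ B0 → same block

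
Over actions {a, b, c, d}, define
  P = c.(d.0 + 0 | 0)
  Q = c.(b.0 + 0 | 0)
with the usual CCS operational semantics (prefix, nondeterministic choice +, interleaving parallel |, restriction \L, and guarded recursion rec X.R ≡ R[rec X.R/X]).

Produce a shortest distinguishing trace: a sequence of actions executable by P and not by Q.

cd

Reachable graph of P (3 states):
  u0 = c.(d.0 + 0 | 0) | —c→ u1
  u1 = d.0 + 0 | 0 | —d→ u2
  u2 = 0 | ·
Reachable graph of Q (3 states):
  v0 = c.(b.0 + 0 | 0) | —c→ v1
  v1 = b.0 + 0 | 0 | —b→ v2
  v2 = 0 | ·
Executing cd from P (initial set {u0}):
  after c @ step 1: {u1}
  after d @ step 2: {u2}
  ✓ P
Executing cd from Q (initial set {v0}):
  after c @ step 1: {v1}
  after d @ step 2: ∅ (Q stuck)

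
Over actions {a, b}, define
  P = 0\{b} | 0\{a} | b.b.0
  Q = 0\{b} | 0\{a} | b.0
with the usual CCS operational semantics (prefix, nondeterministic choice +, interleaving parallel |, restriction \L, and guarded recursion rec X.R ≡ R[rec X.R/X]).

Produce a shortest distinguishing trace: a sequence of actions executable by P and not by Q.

bb

Reachable graph of P (3 states):
  p0 = 0\{b} | 0\{a} | b.b.0 ⊢ =b=> p1
  p1 = 0\{b} | 0\{a} | b.0 ⊢ =b=> p2
  p2 = 0\{b} | 0\{a} | 0 ⊢ ·
Reachable graph of Q (2 states):
  q0 = 0\{b} | 0\{a} | b.0 ⊢ =b=> q1
  q1 = 0\{b} | 0\{a} | 0 ⊢ ·
Trace ⟨bb⟩ through P, begin at {p0}:
  [1] b ⇒ {p1}
  [2] b ⇒ {p2}
  P completes σ.
Trace ⟨bb⟩ through Q, begin at {q0}:
  [1] b ⇒ {q1}
  [2] b ⇒ no successor for Q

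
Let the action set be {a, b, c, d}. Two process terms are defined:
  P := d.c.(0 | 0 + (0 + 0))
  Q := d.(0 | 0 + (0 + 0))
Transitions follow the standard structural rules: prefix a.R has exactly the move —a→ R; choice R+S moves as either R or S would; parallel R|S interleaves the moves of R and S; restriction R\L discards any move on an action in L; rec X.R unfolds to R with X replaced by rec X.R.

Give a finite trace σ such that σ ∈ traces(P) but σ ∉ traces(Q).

P's transition system — 3 states:
  u0 = d.c.(0 | 0 + (0 + 0)) has moves --d--▸ u1
  u1 = c.(0 | 0 + (0 + 0)) has moves --c--▸ u2
  u2 = 0 | 0 + (0 + 0) has moves ∅
Q's transition system — 2 states:
  v0 = d.(0 | 0 + (0 + 0)) has moves --d--▸ v1
  v1 = 0 | 0 + (0 + 0) has moves ∅
Executing dc from P (initial set {u0}):
  step 1 (d): {u1}
  step 2 (c): {u2}
  ✓ P
Executing dc from Q (initial set {v0}):
  step 1 (d): {v1}
  step 2 (c): ∅  — Q cannot continue

dc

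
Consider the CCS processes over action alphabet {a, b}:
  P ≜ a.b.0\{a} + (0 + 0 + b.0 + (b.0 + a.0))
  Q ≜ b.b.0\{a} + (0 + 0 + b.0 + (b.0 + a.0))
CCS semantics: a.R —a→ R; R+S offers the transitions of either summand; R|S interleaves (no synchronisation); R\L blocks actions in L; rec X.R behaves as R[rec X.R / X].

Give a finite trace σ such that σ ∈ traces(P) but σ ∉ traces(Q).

LTS(P): 4 reachable states
  m0 = a.b.0\{a} + (0 + 0 + b.0 + (b.0 + a.0)) :: —a→ m1, —a→ m2, —b→ m1
  m1 = 0 :: stopped
  m2 = b.0\{a} :: —b→ m3
  m3 = 0\{a} :: stopped
LTS(Q): 4 reachable states
  n0 = b.b.0\{a} + (0 + 0 + b.0 + (b.0 + a.0)) :: —a→ n1, —b→ n1, —b→ n2
  n1 = 0 :: stopped
  n2 = b.0\{a} :: —b→ n3
  n3 = 0\{a} :: stopped
Trace ⟨ab⟩ through P, begin at {m0}:
  step 1 (a): {m1, m2}
  step 2 (b): {m3}
  P completes σ.
Trace ⟨ab⟩ through Q, begin at {n0}:
  step 1 (a): {n1}
  step 2 (b): no successor for Q

ab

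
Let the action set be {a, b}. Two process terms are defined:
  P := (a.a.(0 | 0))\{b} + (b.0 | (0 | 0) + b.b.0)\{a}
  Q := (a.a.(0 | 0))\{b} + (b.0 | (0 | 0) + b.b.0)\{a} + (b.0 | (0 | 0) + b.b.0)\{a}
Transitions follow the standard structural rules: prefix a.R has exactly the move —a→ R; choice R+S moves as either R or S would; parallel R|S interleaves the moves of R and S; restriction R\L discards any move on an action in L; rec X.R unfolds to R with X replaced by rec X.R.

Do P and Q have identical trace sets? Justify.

trace-equivalent

P's transition system — 6 states:
  p0 = (a.a.(0 | 0))\{b} + (b.0 | (0 | 0) + b.b.0)\{a} → --a--▸ p1, --b--▸ p2, --b--▸ p3
  p1 = (a.(0 | 0))\{b} → --a--▸ p4
  p2 = (0 | (0 | 0))\{a} → ∅
  p3 = (b.0)\{a} → --b--▸ p5
  p4 = (0 | 0)\{b} → ∅
  p5 = 0\{a} → ∅
Q's transition system — 6 states:
  q0 = (a.a.(0 | 0))\{b} + (b.0 | (0 | 0) + b.b.0)\{a} + (b.0 | (0 | 0) + b.b.0)\{a} → --a--▸ q1, --b--▸ q2, --b--▸ q3
  q1 = (a.(0 | 0))\{b} → --a--▸ q4
  q2 = (0 | (0 | 0))\{a} → ∅
  q3 = (b.0)\{a} → --b--▸ q5
  q4 = (0 | 0)\{b} → ∅
  q5 = 0\{a} → ∅
Coarsest stable partition (strong bisimilarity classes):
  B0 = {p0, q0}
  B1 = {p2, p4, p5, q2, q4, q5}
  B2 = {p1, q1}
  B3 = {p3, q3}
p0 ∈ B0, q0 ∈ B0 → same block
Bisimilar ⇒ trace-equivalent.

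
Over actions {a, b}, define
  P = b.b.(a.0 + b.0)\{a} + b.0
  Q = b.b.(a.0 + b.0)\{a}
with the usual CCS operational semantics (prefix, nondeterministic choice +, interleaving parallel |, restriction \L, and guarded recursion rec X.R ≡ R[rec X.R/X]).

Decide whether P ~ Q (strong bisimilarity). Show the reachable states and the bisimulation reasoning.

LTS(P): 5 reachable states
  s0 = b.b.(a.0 + b.0)\{a} + b.0 has moves -b-> s1, -b-> s2
  s1 = 0 has moves (no moves)
  s2 = b.(a.0 + b.0)\{a} has moves -b-> s3
  s3 = (a.0 + b.0)\{a} has moves -b-> s4
  s4 = 0\{a} has moves (no moves)
LTS(Q): 4 reachable states
  t0 = b.b.(a.0 + b.0)\{a} has moves -b-> t1
  t1 = b.(a.0 + b.0)\{a} has moves -b-> t2
  t2 = (a.0 + b.0)\{a} has moves -b-> t3
  t3 = 0\{a} has moves (no moves)
Bisimilarity quotient blocks:
  B0 = {s0}
  B1 = {s2, t1}
  B2 = {s3, t2}
  B3 = {s1, s4, t3}
  B4 = {t0}
s0 ∈ B0, t0 ∈ B4 → different blocks

NO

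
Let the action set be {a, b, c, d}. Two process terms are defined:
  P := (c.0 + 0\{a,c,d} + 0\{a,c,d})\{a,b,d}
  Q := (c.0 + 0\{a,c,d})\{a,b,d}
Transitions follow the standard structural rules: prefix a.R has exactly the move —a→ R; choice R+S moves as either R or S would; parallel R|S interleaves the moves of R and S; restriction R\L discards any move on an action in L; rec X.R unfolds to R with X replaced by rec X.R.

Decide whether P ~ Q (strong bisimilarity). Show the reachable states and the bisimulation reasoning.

LTS(P): 2 reachable states
  u0 = (c.0 + 0\{a,c,d} + 0\{a,c,d})\{a,b,d} :: -c-> u1
  u1 = 0\{a,b,d} :: ∅
LTS(Q): 2 reachable states
  v0 = (c.0 + 0\{a,c,d})\{a,b,d} :: -c-> v1
  v1 = 0\{a,b,d} :: ∅
Partition-refinement fixed point:
  B0 = {u0, v0}
  B1 = {u1, v1}
u0 ∈ B0, v0 ∈ B0 → same block

YES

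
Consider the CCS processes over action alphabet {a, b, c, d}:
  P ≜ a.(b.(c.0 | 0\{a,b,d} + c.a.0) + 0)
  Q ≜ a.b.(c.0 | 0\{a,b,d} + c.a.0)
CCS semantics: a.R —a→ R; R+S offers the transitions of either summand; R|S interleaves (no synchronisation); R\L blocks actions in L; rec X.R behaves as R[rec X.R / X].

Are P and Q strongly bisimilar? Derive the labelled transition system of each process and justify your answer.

bisimilar

P's transition system — 6 states:
  s0 = a.(b.(c.0 | 0\{a,b,d} + c.a.0) + 0) ⊢ ··a··> s1
  s1 = b.(c.0 | 0\{a,b,d} + c.a.0) + 0 ⊢ ··b··> s2
  s2 = c.0 | 0\{a,b,d} + c.a.0 ⊢ ··c··> s3, ··c··> s4
  s3 = 0 | 0\{a,b,d} ⊢ (no moves)
  s4 = a.0 ⊢ ··a··> s5
  s5 = 0 ⊢ (no moves)
Q's transition system — 6 states:
  t0 = a.b.(c.0 | 0\{a,b,d} + c.a.0) ⊢ ··a··> t1
  t1 = b.(c.0 | 0\{a,b,d} + c.a.0) ⊢ ··b··> t2
  t2 = c.0 | 0\{a,b,d} + c.a.0 ⊢ ··c··> t3, ··c··> t4
  t3 = 0 | 0\{a,b,d} ⊢ (no moves)
  t4 = a.0 ⊢ ··a··> t5
  t5 = 0 ⊢ (no moves)
Partition-refinement fixed point:
  B0 = {s0, t0}
  B1 = {s1, t1}
  B2 = {s2, t2}
  B3 = {s3, s5, t3, t5}
  B4 = {s4, t4}
s0 ∈ B0, t0 ∈ B0 → same block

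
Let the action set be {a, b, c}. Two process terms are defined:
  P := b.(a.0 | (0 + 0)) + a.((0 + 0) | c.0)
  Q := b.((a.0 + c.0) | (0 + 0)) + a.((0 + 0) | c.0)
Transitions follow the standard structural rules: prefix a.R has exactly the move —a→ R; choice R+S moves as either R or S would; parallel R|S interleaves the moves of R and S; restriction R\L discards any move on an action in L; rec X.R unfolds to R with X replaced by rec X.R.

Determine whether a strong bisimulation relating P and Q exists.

P ≁ Q

P's transition system — 5 states:
  m0 = b.(a.0 | (0 + 0)) + a.((0 + 0) | c.0) → —a→ m1, —b→ m2
  m1 = (0 + 0) | c.0 → —c→ m3
  m2 = a.0 | (0 + 0) → —a→ m4
  m3 = (0 + 0) | 0 → (no moves)
  m4 = 0 | (0 + 0) → (no moves)
Q's transition system — 5 states:
  n0 = b.((a.0 + c.0) | (0 + 0)) + a.((0 + 0) | c.0) → —a→ n1, —b→ n2
  n1 = (0 + 0) | c.0 → —c→ n3
  n2 = (a.0 + c.0) | (0 + 0) → —a→ n4, —c→ n4
  n3 = (0 + 0) | 0 → (no moves)
  n4 = 0 | (0 + 0) → (no moves)
Partition-refinement fixed point:
  B0 = {m0}
  B1 = {m1, n1}
  B2 = {m3, m4, n3, n4}
  B3 = {m2}
  B4 = {n0}
  B5 = {n2}
m0 ∈ B0, n0 ∈ B4 → different blocks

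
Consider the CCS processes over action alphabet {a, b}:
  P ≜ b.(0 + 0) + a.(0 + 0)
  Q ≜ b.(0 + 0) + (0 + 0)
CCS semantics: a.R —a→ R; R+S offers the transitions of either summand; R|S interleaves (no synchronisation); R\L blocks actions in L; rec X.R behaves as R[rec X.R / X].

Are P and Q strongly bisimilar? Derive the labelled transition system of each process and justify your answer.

P ≁ Q

LTS(P): 2 reachable states
  m0 = b.(0 + 0) + a.(0 + 0) | =a=> m1, =b=> m1
  m1 = 0 + 0 | ·
LTS(Q): 2 reachable states
  n0 = b.(0 + 0) + (0 + 0) | =b=> n1
  n1 = 0 + 0 | ·
Bisimilarity quotient blocks:
  B0 = {m0}
  B1 = {m1, n1}
  B2 = {n0}
m0 ∈ B0, n0 ∈ B2 → different blocks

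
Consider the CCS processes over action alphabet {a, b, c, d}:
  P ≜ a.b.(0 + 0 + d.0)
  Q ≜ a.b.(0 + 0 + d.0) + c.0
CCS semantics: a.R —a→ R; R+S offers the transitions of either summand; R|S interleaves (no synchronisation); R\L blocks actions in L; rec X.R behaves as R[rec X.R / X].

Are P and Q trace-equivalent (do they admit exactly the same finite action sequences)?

trace-distinct — witness ⟨c⟩

P's transition system — 4 states:
  u0 = a.b.(0 + 0 + d.0) :: =a=> u1
  u1 = b.(0 + 0 + d.0) :: =b=> u2
  u2 = 0 + 0 + d.0 :: =d=> u3
  u3 = 0 :: (no moves)
Q's transition system — 4 states:
  v0 = a.b.(0 + 0 + d.0) + c.0 :: =a=> v1, =c=> v2
  v1 = b.(0 + 0 + d.0) :: =b=> v3
  v2 = 0 :: (no moves)
  v3 = 0 + 0 + d.0 :: =d=> v2
Executing c from Q (initial set {v0}):
  step 1 (c): {v2}
  ✓ Q
Executing c from P (initial set {u0}):
  step 1 (c): ∅  — P cannot continue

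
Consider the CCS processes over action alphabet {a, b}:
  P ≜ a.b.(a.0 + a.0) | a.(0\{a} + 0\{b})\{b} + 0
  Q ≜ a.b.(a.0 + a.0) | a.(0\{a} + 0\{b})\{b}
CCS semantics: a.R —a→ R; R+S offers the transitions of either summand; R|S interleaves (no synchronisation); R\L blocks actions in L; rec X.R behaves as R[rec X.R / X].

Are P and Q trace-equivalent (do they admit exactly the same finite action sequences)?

trace-equivalent

LTS(P): 8 reachable states
  m0 = a.b.(a.0 + a.0) | a.(0\{a} + 0\{b})\{b} + 0 → --a--▸ m1, --a--▸ m2
  m1 = a.b.(a.0 + a.0) | (0\{a} + 0\{b})\{b} → --a--▸ m3
  m2 = b.(a.0 + a.0) | a.(0\{a} + 0\{b})\{b} → --a--▸ m3, --b--▸ m4
  m3 = b.(a.0 + a.0) | (0\{a} + 0\{b})\{b} → --b--▸ m5
  m4 = (a.0 + a.0) | a.(0\{a} + 0\{b})\{b} → --a--▸ m5, --a--▸ m6
  m5 = (a.0 + a.0) | (0\{a} + 0\{b})\{b} → --a--▸ m7
  m6 = 0 | a.(0\{a} + 0\{b})\{b} → --a--▸ m7
  m7 = 0 | (0\{a} + 0\{b})\{b} → deadlocked
LTS(Q): 8 reachable states
  n0 = a.b.(a.0 + a.0) | a.(0\{a} + 0\{b})\{b} → --a--▸ n1, --a--▸ n2
  n1 = a.b.(a.0 + a.0) | (0\{a} + 0\{b})\{b} → --a--▸ n3
  n2 = b.(a.0 + a.0) | a.(0\{a} + 0\{b})\{b} → --a--▸ n3, --b--▸ n4
  n3 = b.(a.0 + a.0) | (0\{a} + 0\{b})\{b} → --b--▸ n5
  n4 = (a.0 + a.0) | a.(0\{a} + 0\{b})\{b} → --a--▸ n5, --a--▸ n6
  n5 = (a.0 + a.0) | (0\{a} + 0\{b})\{b} → --a--▸ n7
  n6 = 0 | a.(0\{a} + 0\{b})\{b} → --a--▸ n7
  n7 = 0 | (0\{a} + 0\{b})\{b} → deadlocked
Partition-refinement fixed point:
  B0 = {m0, n0}
  B1 = {m2, n2}
  B2 = {m4, n4}
  B3 = {m5, m6, n5, n6}
  B4 = {m7, n7}
  B5 = {m3, n3}
  B6 = {m1, n1}
m0 ∈ B0, n0 ∈ B0 → same block
Bisimilar ⇒ trace-equivalent.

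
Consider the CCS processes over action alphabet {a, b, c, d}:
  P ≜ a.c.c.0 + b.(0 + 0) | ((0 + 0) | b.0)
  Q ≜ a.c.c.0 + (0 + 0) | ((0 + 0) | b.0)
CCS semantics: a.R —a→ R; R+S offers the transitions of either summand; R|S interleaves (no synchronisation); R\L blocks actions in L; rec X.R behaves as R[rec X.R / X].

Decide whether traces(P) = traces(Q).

trace-distinct — witness ⟨bb⟩

P's transition system — 7 states:
  u0 = a.c.c.0 + b.(0 + 0) | ((0 + 0) | b.0) → --a--▸ u1, --b--▸ u2, --b--▸ u3
  u1 = c.c.0 → --c--▸ u4
  u2 = (0 + 0) | ((0 + 0) | b.0) → --b--▸ u5
  u3 = b.(0 + 0) | ((0 + 0) | 0) → --b--▸ u5
  u4 = c.0 → --c--▸ u6
  u5 = (0 + 0) | ((0 + 0) | 0) → stopped
  u6 = 0 → stopped
Q's transition system — 5 states:
  v0 = a.c.c.0 + (0 + 0) | ((0 + 0) | b.0) → --a--▸ v1, --b--▸ v2
  v1 = c.c.0 → --c--▸ v3
  v2 = (0 + 0) | ((0 + 0) | 0) → stopped
  v3 = c.0 → --c--▸ v4
  v4 = 0 → stopped
Run σ = ⟨bb⟩ on P: start {u0}
  after b @ step 1: {u2, u3}
  after b @ step 2: {u5}
  ✓ P
Run σ = ⟨bb⟩ on Q: start {v0}
  after b @ step 1: {v2}
  after b @ step 2: ∅ (Q stuck)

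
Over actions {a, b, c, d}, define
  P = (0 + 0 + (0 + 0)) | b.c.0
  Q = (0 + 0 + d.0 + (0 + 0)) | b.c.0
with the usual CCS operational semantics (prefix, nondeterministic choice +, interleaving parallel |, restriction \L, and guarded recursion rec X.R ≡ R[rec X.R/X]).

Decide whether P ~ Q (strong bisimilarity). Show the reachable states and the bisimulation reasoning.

P ≁ Q

P's transition system — 3 states:
  p0 = (0 + 0 + (0 + 0)) | b.c.0 | —b→ p1
  p1 = (0 + 0 + (0 + 0)) | c.0 | —c→ p2
  p2 = (0 + 0 + (0 + 0)) | 0 | deadlocked
Q's transition system — 6 states:
  q0 = (0 + 0 + d.0 + (0 + 0)) | b.c.0 | —b→ q1, —d→ q2
  q1 = (0 + 0 + d.0 + (0 + 0)) | c.0 | —c→ q3, —d→ q4
  q2 = 0 | b.c.0 | —b→ q4
  q3 = (0 + 0 + d.0 + (0 + 0)) | 0 | —d→ q5
  q4 = 0 | c.0 | —c→ q5
  q5 = 0 | 0 | deadlocked
Coarsest stable partition (strong bisimilarity classes):
  B0 = {p0, q2}
  B1 = {p1, q4}
  B2 = {p2, q5}
  B3 = {q0}
  B4 = {q1}
  B5 = {q3}
p0 ∈ B0, q0 ∈ B3 → different blocks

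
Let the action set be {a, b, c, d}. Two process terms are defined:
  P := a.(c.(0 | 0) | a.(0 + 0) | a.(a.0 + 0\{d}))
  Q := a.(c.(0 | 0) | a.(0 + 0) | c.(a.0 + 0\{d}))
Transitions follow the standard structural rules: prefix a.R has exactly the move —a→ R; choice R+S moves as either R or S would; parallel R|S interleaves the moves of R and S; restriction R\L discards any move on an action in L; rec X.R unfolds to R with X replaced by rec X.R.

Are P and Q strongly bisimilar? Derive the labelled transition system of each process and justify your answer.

LTS(P): 13 reachable states
  p0 = a.(c.(0 | 0) | a.(0 + 0) | a.(a.0 + 0\{d})) has moves —a→ p1
  p1 = c.(0 | 0) | a.(0 + 0) | a.(a.0 + 0\{d}) has moves —a→ p2, —a→ p3, —c→ p4
  p2 = c.(0 | 0) | (0 + 0) | a.(a.0 + 0\{d}) has moves —a→ p5, —c→ p6
  p3 = c.(0 | 0) | a.(0 + 0) | (a.0 + 0\{d}) has moves —a→ p5, —a→ p7, —c→ p8
  p4 = 0 | 0 | a.(0 + 0) | a.(a.0 + 0\{d}) has moves —a→ p6, —a→ p8
  p5 = c.(0 | 0) | (0 + 0) | (a.0 + 0\{d}) has moves —a→ p9, —c→ p10
  p6 = 0 | 0 | (0 + 0) | a.(a.0 + 0\{d}) has moves —a→ p10
  p7 = c.(0 | 0) | a.(0 + 0) | 0 has moves —a→ p9, —c→ p11
  p8 = 0 | 0 | a.(0 + 0) | (a.0 + 0\{d}) has moves —a→ p10, —a→ p11
  p9 = c.(0 | 0) | (0 + 0) | 0 has moves —c→ p12
  p10 = 0 | 0 | (0 + 0) | (a.0 + 0\{d}) has moves —a→ p12
  p11 = 0 | 0 | a.(0 + 0) | 0 has moves —a→ p12
  p12 = 0 | 0 | (0 + 0) | 0 has moves deadlocked
LTS(Q): 13 reachable states
  q0 = a.(c.(0 | 0) | a.(0 + 0) | c.(a.0 + 0\{d})) has moves —a→ q1
  q1 = c.(0 | 0) | a.(0 + 0) | c.(a.0 + 0\{d}) has moves —a→ q2, —c→ q3, —c→ q4
  q2 = c.(0 | 0) | (0 + 0) | c.(a.0 + 0\{d}) has moves —c→ q5, —c→ q6
  q3 = 0 | 0 | a.(0 + 0) | c.(a.0 + 0\{d}) has moves —a→ q5, —c→ q7
  q4 = c.(0 | 0) | a.(0 + 0) | (a.0 + 0\{d}) has moves —a→ q6, —a→ q8, —c→ q7
  q5 = 0 | 0 | (0 + 0) | c.(a.0 + 0\{d}) has moves —c→ q9
  q6 = c.(0 | 0) | (0 + 0) | (a.0 + 0\{d}) has moves —a→ q10, —c→ q9
  q7 = 0 | 0 | a.(0 + 0) | (a.0 + 0\{d}) has moves —a→ q11, —a→ q9
  q8 = c.(0 | 0) | a.(0 + 0) | 0 has moves —a→ q10, —c→ q11
  q9 = 0 | 0 | (0 + 0) | (a.0 + 0\{d}) has moves —a→ q12
  q10 = c.(0 | 0) | (0 + 0) | 0 has moves —c→ q12
  q11 = 0 | 0 | a.(0 + 0) | 0 has moves —a→ q12
  q12 = 0 | 0 | (0 + 0) | 0 has moves deadlocked
Bisimilarity quotient blocks:
  B0 = {p0}
  B1 = {p1}
  B2 = {p2, p3, q4}
  B3 = {p5, p7, q6, q8}
  B4 = {p10, p11, q11, q9}
  B5 = {p12, q12}
  B6 = {p9, q10}
  B7 = {p6, p8, q7}
  B8 = {p4}
  B9 = {q0}
  B10 = {q1}
  B11 = {q2}
  B12 = {q5}
  B13 = {q3}
p0 ∈ B0, q0 ∈ B9 → different blocks

NO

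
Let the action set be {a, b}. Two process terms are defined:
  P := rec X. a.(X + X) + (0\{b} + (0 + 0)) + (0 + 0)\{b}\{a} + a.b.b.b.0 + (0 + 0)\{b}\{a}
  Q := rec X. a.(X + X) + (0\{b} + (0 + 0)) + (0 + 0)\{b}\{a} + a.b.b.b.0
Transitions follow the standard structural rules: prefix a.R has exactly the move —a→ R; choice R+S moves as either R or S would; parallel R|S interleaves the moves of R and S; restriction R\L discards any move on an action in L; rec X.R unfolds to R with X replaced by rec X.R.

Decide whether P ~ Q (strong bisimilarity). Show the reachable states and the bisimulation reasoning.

YES

Reachable graph of P (6 states):
  p0 = rec X. a.(X + X) + (0\{b} + (0 + 0)) + (0 + 0)\{b}\{a} + a.b.b.b.0 + (0 + 0)\{b}\{a} → —a→ p1, —a→ p2
  p1 = (rec X. a.(X + X) + (0\{b} + (0 + 0)) + (0 + 0)\{b}\{a} + a.b.b.b.0 + (0 + 0)\{b}\{a}) + (rec X. a.(X + X) + (0\{b} + (0 + 0)) + (0 + 0)\{b}\{a} + a.b.b.b.0 + (0 + 0)\{b}\{a}) → —a→ p1, —a→ p2
  p2 = b.b.b.0 → —b→ p3
  p3 = b.b.0 → —b→ p4
  p4 = b.0 → —b→ p5
  p5 = 0 → ∅
Reachable graph of Q (6 states):
  q0 = rec X. a.(X + X) + (0\{b} + (0 + 0)) + (0 + 0)\{b}\{a} + a.b.b.b.0 → —a→ q1, —a→ q2
  q1 = (rec X. a.(X + X) + (0\{b} + (0 + 0)) + (0 + 0)\{b}\{a} + a.b.b.b.0) + (rec X. a.(X + X) + (0\{b} + (0 + 0)) + (0 + 0)\{b}\{a} + a.b.b.b.0) → —a→ q1, —a→ q2
  q2 = b.b.b.0 → —b→ q3
  q3 = b.b.0 → —b→ q4
  q4 = b.0 → —b→ q5
  q5 = 0 → ∅
Partition-refinement fixed point:
  B0 = {p0, p1, q0, q1}
  B1 = {p2, q2}
  B2 = {p3, q3}
  B3 = {p4, q4}
  B4 = {p5, q5}
p0 ∈ B0, q0 ∈ B0 → same block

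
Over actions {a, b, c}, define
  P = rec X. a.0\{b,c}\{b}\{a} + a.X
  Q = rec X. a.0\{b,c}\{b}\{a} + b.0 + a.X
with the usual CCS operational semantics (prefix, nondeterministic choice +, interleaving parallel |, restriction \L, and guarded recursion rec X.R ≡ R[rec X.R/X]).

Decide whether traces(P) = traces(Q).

NO — witness ⟨b⟩

P's transition system — 2 states:
  u0 = rec X. a.0\{b,c}\{b}\{a} + a.X | ··a··> u0, ··a··> u1
  u1 = 0\{b,c}\{b}\{a} | stopped
Q's transition system — 3 states:
  v0 = rec X. a.0\{b,c}\{b}\{a} + b.0 + a.X | ··a··> v0, ··a··> v1, ··b··> v2
  v1 = 0\{b,c}\{b}\{a} | stopped
  v2 = 0 | stopped
Run σ = ⟨b⟩ on Q: start {v0}
  after b @ step 1: {v2}
  — Q admits the full trace.
Run σ = ⟨b⟩ on P: start {u0}
  after b @ step 1: no successor for P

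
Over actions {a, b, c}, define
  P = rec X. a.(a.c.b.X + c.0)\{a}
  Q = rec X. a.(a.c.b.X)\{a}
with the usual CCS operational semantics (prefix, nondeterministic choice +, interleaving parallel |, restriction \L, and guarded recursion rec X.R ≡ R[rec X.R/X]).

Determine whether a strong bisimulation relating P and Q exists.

Reachable graph of P (3 states):
  p0 = rec X. a.(a.c.b.X + c.0)\{a} → —a→ p1
  p1 = (a.c.b.(rec X. a.(a.c.b.X + c.0)\{a}) + c.0)\{a} → —c→ p2
  p2 = 0\{a} → stopped
Reachable graph of Q (2 states):
  q0 = rec X. a.(a.c.b.X)\{a} → —a→ q1
  q1 = (a.c.b.(rec X. a.(a.c.b.X)\{a}))\{a} → stopped
Coarsest stable partition (strong bisimilarity classes):
  B0 = {p0}
  B1 = {p1}
  B2 = {p2, q1}
  B3 = {q0}
p0 ∈ B0, q0 ∈ B3 → different blocks

P ≁ Q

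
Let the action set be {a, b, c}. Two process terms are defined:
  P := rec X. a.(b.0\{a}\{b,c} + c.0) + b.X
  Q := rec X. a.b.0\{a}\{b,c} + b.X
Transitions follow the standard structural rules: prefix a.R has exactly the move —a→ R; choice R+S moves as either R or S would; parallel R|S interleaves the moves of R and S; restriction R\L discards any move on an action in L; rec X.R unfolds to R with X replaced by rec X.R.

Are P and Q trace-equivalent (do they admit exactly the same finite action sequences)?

P's transition system — 4 states:
  m0 = rec X. a.(b.0\{a}\{b,c} + c.0) + b.X → =a=> m1, =b=> m0
  m1 = b.0\{a}\{b,c} + c.0 → =b=> m2, =c=> m3
  m2 = 0\{a}\{b,c} → (no moves)
  m3 = 0 → (no moves)
Q's transition system — 3 states:
  n0 = rec X. a.b.0\{a}\{b,c} + b.X → =a=> n1, =b=> n0
  n1 = b.0\{a}\{b,c} → =b=> n2
  n2 = 0\{a}\{b,c} → (no moves)
Executing ac from P (initial set {m0}):
  after a @ step 1: {m1}
  after c @ step 2: {m3}
  P completes σ.
Executing ac from Q (initial set {n0}):
  after a @ step 1: {n1}
  after c @ step 2: ∅  — Q cannot continue

traces(P) ≠ traces(Q) — witness ⟨ac⟩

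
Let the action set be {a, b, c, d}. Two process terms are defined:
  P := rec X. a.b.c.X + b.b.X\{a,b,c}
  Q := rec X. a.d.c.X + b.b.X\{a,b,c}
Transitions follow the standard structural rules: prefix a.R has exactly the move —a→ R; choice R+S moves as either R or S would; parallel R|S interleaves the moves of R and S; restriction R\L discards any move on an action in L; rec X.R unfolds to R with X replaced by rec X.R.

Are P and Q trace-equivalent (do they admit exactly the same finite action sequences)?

NO — witness ⟨ab⟩

P's transition system — 5 states:
  m0 = rec X. a.b.c.X + b.b.X\{a,b,c} → -a-> m1, -b-> m2
  m1 = b.c.(rec X. a.b.c.X + b.b.X\{a,b,c}) → -b-> m3
  m2 = b.(rec X. a.b.c.X + b.b.X\{a,b,c})\{a,b,c} → -b-> m4
  m3 = c.(rec X. a.b.c.X + b.b.X\{a,b,c}) → -c-> m0
  m4 = (rec X. a.b.c.X + b.b.X\{a,b,c})\{a,b,c} → ∅
Q's transition system — 5 states:
  n0 = rec X. a.d.c.X + b.b.X\{a,b,c} → -a-> n1, -b-> n2
  n1 = d.c.(rec X. a.d.c.X + b.b.X\{a,b,c}) → -d-> n3
  n2 = b.(rec X. a.d.c.X + b.b.X\{a,b,c})\{a,b,c} → -b-> n4
  n3 = c.(rec X. a.d.c.X + b.b.X\{a,b,c}) → -c-> n0
  n4 = (rec X. a.d.c.X + b.b.X\{a,b,c})\{a,b,c} → ∅
Run σ = ⟨ab⟩ on P: start {m0}
  [1] a ⇒ {m1}
  [2] b ⇒ {m3}
  — P admits the full trace.
Run σ = ⟨ab⟩ on Q: start {n0}
  [1] a ⇒ {n1}
  [2] b ⇒ ∅ (Q stuck)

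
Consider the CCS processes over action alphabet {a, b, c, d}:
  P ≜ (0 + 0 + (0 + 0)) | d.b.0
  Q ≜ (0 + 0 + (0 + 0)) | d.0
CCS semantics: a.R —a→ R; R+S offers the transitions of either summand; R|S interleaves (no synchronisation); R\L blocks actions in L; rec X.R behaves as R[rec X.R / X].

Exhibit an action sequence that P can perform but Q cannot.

db

Reachable graph of P (3 states):
  p0 = (0 + 0 + (0 + 0)) | d.b.0 → =d=> p1
  p1 = (0 + 0 + (0 + 0)) | b.0 → =b=> p2
  p2 = (0 + 0 + (0 + 0)) | 0 → (no moves)
Reachable graph of Q (2 states):
  q0 = (0 + 0 + (0 + 0)) | d.0 → =d=> q1
  q1 = (0 + 0 + (0 + 0)) | 0 → (no moves)
Run σ = ⟨db⟩ on P: start {p0}
  after d @ step 1: {p1}
  after b @ step 2: {p2}
  P completes σ.
Run σ = ⟨db⟩ on Q: start {q0}
  after d @ step 1: {q1}
  after b @ step 2: no successor for Q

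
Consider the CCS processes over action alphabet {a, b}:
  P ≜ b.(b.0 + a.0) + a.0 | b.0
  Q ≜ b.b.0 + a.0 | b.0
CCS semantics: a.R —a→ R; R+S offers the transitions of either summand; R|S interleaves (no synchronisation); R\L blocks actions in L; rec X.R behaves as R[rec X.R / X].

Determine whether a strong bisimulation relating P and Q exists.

Reachable graph of P (6 states):
  u0 = b.(b.0 + a.0) + a.0 | b.0 → —a→ u1, —b→ u2, —b→ u3
  u1 = 0 | b.0 → —b→ u4
  u2 = a.0 | 0 → —a→ u4
  u3 = b.0 + a.0 → —a→ u5, —b→ u5
  u4 = 0 | 0 → deadlocked
  u5 = 0 → deadlocked
Reachable graph of Q (6 states):
  v0 = b.b.0 + a.0 | b.0 → —a→ v1, —b→ v2, —b→ v3
  v1 = 0 | b.0 → —b→ v4
  v2 = a.0 | 0 → —a→ v4
  v3 = b.0 → —b→ v5
  v4 = 0 | 0 → deadlocked
  v5 = 0 → deadlocked
Bisimilarity quotient blocks:
  B0 = {u0}
  B1 = {u1, v1, v3}
  B2 = {u4, u5, v4, v5}
  B3 = {u2, v2}
  B4 = {u3}
  B5 = {v0}
u0 ∈ B0, v0 ∈ B5 → different blocks

P ≁ Q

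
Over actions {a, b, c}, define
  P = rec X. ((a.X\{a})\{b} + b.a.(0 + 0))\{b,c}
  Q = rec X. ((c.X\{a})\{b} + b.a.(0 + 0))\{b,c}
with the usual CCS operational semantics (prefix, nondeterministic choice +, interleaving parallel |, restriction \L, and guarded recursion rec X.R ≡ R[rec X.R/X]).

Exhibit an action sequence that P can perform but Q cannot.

a

LTS(P): 2 reachable states
  u0 = rec X. ((a.X\{a})\{b} + b.a.(0 + 0))\{b,c} → ··a··> u1
  u1 = (rec X. ((a.X\{a})\{b} + b.a.(0 + 0))\{b,c})\{a}\{b}\{b,c} → deadlocked
LTS(Q): 1 reachable states
  v0 = rec X. ((c.X\{a})\{b} + b.a.(0 + 0))\{b,c} → deadlocked
Executing a from P (initial set {u0}):
  step 1 (a): {u1}
  ✓ P
Executing a from Q (initial set {v0}):
  step 1 (a): ∅ (Q stuck)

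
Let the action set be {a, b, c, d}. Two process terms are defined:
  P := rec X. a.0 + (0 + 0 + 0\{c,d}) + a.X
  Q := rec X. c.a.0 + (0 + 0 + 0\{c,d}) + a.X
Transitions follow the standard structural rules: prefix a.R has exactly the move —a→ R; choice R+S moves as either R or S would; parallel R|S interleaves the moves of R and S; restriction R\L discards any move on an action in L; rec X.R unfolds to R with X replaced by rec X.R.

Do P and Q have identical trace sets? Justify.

P's transition system — 2 states:
  u0 = rec X. a.0 + (0 + 0 + 0\{c,d}) + a.X | -a-> u0, -a-> u1
  u1 = 0 | ∅
Q's transition system — 3 states:
  v0 = rec X. c.a.0 + (0 + 0 + 0\{c,d}) + a.X | -a-> v0, -c-> v1
  v1 = a.0 | -a-> v2
  v2 = 0 | ∅
Run σ = ⟨c⟩ on Q: start {v0}
  after c @ step 1: {v1}
  — Q admits the full trace.
Run σ = ⟨c⟩ on P: start {u0}
  after c @ step 1: no successor for P

traces(P) ≠ traces(Q) — witness ⟨c⟩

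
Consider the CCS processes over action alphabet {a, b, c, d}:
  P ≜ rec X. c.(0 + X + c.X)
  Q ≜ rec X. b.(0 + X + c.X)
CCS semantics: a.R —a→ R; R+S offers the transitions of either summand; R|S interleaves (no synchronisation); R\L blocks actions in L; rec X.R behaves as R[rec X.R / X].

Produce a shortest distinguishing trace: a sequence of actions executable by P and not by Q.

c

Reachable graph of P (2 states):
  m0 = rec X. c.(0 + X + c.X) | =c=> m1
  m1 = 0 + (rec X. c.(0 + X + c.X)) + c.(rec X. c.(0 + X + c.X)) | =c=> m0, =c=> m1
Reachable graph of Q (2 states):
  n0 = rec X. b.(0 + X + c.X) | =b=> n1
  n1 = 0 + (rec X. b.(0 + X + c.X)) + c.(rec X. b.(0 + X + c.X)) | =b=> n1, =c=> n0
Run σ = ⟨c⟩ on P: start {m0}
  after c @ step 1: {m1}
  ✓ P
Run σ = ⟨c⟩ on Q: start {n0}
  after c @ step 1: ∅ (Q stuck)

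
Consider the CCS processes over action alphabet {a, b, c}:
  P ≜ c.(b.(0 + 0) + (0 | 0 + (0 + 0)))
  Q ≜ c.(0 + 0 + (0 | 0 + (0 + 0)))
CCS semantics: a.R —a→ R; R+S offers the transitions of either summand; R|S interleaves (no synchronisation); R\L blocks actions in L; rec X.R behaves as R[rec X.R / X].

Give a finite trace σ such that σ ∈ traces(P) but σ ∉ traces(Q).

P's transition system — 3 states:
  p0 = c.(b.(0 + 0) + (0 | 0 + (0 + 0))) → -c-> p1
  p1 = b.(0 + 0) + (0 | 0 + (0 + 0)) → -b-> p2
  p2 = 0 + 0 → deadlocked
Q's transition system — 2 states:
  q0 = c.(0 + 0 + (0 | 0 + (0 + 0))) → -c-> q1
  q1 = 0 + 0 + (0 | 0 + (0 + 0)) → deadlocked
Executing cb from P (initial set {p0}):
  after c @ step 1: {p1}
  after b @ step 2: {p2}
  ✓ P
Executing cb from Q (initial set {q0}):
  after c @ step 1: {q1}
  after b @ step 2: ∅  — Q cannot continue

cb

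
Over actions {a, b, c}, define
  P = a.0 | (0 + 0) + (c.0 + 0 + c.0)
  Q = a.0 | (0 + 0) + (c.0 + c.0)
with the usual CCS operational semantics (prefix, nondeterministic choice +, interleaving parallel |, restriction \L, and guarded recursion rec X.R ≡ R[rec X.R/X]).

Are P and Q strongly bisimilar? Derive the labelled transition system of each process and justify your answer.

bisimilar

LTS(P): 3 reachable states
  s0 = a.0 | (0 + 0) + (c.0 + 0 + c.0) | =a=> s1, =c=> s2
  s1 = 0 | (0 + 0) | deadlocked
  s2 = 0 | deadlocked
LTS(Q): 3 reachable states
  t0 = a.0 | (0 + 0) + (c.0 + c.0) | =a=> t1, =c=> t2
  t1 = 0 | (0 + 0) | deadlocked
  t2 = 0 | deadlocked
Coarsest stable partition (strong bisimilarity classes):
  B0 = {s0, t0}
  B1 = {s1, s2, t1, t2}
s0 ∈ B0, t0 ∈ B0 → same block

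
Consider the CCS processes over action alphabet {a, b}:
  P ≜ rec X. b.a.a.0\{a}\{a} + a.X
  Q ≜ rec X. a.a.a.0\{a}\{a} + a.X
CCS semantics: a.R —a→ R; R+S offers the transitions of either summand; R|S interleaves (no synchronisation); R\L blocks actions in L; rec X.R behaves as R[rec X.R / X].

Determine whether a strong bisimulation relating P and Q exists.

Reachable graph of P (4 states):
  p0 = rec X. b.a.a.0\{a}\{a} + a.X ⊢ ··a··> p0, ··b··> p1
  p1 = a.a.0\{a}\{a} ⊢ ··a··> p2
  p2 = a.0\{a}\{a} ⊢ ··a··> p3
  p3 = 0\{a}\{a} ⊢ deadlocked
Reachable graph of Q (4 states):
  q0 = rec X. a.a.a.0\{a}\{a} + a.X ⊢ ··a··> q0, ··a··> q1
  q1 = a.a.0\{a}\{a} ⊢ ··a··> q2
  q2 = a.0\{a}\{a} ⊢ ··a··> q3
  q3 = 0\{a}\{a} ⊢ deadlocked
Coarsest stable partition (strong bisimilarity classes):
  B0 = {p0}
  B1 = {p1, q1}
  B2 = {p2, q2}
  B3 = {p3, q3}
  B4 = {q0}
p0 ∈ B0, q0 ∈ B4 → different blocks

P ≁ Q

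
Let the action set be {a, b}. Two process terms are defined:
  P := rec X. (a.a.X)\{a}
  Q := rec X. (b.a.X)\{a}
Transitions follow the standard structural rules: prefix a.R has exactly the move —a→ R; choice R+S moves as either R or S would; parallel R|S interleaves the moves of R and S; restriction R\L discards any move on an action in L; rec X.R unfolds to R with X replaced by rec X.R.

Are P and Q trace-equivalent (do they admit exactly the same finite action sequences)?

trace-distinct — witness ⟨b⟩

P's transition system — 1 states:
  p0 = rec X. (a.a.X)\{a} has moves deadlocked
Q's transition system — 2 states:
  q0 = rec X. (b.a.X)\{a} has moves =b=> q1
  q1 = (a.(rec X. (b.a.X)\{a}))\{a} has moves deadlocked
Executing b from Q (initial set {q0}):
  [1] b ⇒ {q1}
  — Q admits the full trace.
Executing b from P (initial set {p0}):
  [1] b ⇒ ∅ (P stuck)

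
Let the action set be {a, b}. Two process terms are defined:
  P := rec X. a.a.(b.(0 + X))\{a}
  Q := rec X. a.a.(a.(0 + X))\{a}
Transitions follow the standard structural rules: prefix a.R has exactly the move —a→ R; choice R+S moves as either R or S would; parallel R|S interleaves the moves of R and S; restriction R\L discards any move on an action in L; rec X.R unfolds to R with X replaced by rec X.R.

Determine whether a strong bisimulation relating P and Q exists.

P's transition system — 4 states:
  m0 = rec X. a.a.(b.(0 + X))\{a} | -a-> m1
  m1 = a.(b.(0 + (rec X. a.a.(b.(0 + X))\{a})))\{a} | -a-> m2
  m2 = (b.(0 + (rec X. a.a.(b.(0 + X))\{a})))\{a} | -b-> m3
  m3 = (0 + (rec X. a.a.(b.(0 + X))\{a}))\{a} | ∅
Q's transition system — 3 states:
  n0 = rec X. a.a.(a.(0 + X))\{a} | -a-> n1
  n1 = a.(a.(0 + (rec X. a.a.(a.(0 + X))\{a})))\{a} | -a-> n2
  n2 = (a.(0 + (rec X. a.a.(a.(0 + X))\{a})))\{a} | ∅
Partition-refinement fixed point:
  B0 = {m0}
  B1 = {m1}
  B2 = {m2}
  B3 = {m3, n2}
  B4 = {n0}
  B5 = {n1}
m0 ∈ B0, n0 ∈ B4 → different blocks

not bisimilar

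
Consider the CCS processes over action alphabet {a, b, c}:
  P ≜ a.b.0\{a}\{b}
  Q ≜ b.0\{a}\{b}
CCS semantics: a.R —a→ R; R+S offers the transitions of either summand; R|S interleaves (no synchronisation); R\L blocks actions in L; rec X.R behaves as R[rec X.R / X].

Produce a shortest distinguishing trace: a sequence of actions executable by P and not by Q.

a

Reachable graph of P (3 states):
  p0 = a.b.0\{a}\{b} | ··a··> p1
  p1 = b.0\{a}\{b} | ··b··> p2
  p2 = 0\{a}\{b} | (no moves)
Reachable graph of Q (2 states):
  q0 = b.0\{a}\{b} | ··b··> q1
  q1 = 0\{a}\{b} | (no moves)
Trace ⟨a⟩ through P, begin at {p0}:
  [1] a ⇒ {p1}
  P completes σ.
Trace ⟨a⟩ through Q, begin at {q0}:
  [1] a ⇒ ∅ (Q stuck)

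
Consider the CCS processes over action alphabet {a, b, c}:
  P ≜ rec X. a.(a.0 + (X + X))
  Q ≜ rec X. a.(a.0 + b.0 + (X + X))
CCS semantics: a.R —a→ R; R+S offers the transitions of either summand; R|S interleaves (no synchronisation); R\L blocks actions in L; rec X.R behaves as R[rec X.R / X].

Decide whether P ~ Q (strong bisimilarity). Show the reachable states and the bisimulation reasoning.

P ≁ Q

LTS(P): 3 reachable states
  u0 = rec X. a.(a.0 + (X + X)) ⊢ -a-> u1
  u1 = a.0 + ((rec X. a.(a.0 + (X + X))) + (rec X. a.(a.0 + (X + X)))) ⊢ -a-> u1, -a-> u2
  u2 = 0 ⊢ ·
LTS(Q): 3 reachable states
  v0 = rec X. a.(a.0 + b.0 + (X + X)) ⊢ -a-> v1
  v1 = a.0 + b.0 + ((rec X. a.(a.0 + b.0 + (X + X))) + (rec X. a.(a.0 + b.0 + (X + X)))) ⊢ -a-> v1, -a-> v2, -b-> v2
  v2 = 0 ⊢ ·
Partition-refinement fixed point:
  B0 = {u0}
  B1 = {u1}
  B2 = {u2, v2}
  B3 = {v0}
  B4 = {v1}
u0 ∈ B0, v0 ∈ B3 → different blocks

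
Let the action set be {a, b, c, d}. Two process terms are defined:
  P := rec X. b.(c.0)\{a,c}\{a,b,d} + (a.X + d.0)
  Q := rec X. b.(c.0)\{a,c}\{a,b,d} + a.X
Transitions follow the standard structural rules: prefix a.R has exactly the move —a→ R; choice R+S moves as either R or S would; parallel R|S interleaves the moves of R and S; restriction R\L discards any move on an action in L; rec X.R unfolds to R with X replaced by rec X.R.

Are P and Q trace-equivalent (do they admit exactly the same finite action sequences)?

trace-distinct — witness ⟨d⟩

P's transition system — 3 states:
  p0 = rec X. b.(c.0)\{a,c}\{a,b,d} + (a.X + d.0) ⊢ -a-> p0, -b-> p1, -d-> p2
  p1 = (c.0)\{a,c}\{a,b,d} ⊢ ∅
  p2 = 0 ⊢ ∅
Q's transition system — 2 states:
  q0 = rec X. b.(c.0)\{a,c}\{a,b,d} + a.X ⊢ -a-> q0, -b-> q1
  q1 = (c.0)\{a,c}\{a,b,d} ⊢ ∅
Run σ = ⟨d⟩ on P: start {p0}
  step 1 (d): {p2}
  P completes σ.
Run σ = ⟨d⟩ on Q: start {q0}
  step 1 (d): ∅ (Q stuck)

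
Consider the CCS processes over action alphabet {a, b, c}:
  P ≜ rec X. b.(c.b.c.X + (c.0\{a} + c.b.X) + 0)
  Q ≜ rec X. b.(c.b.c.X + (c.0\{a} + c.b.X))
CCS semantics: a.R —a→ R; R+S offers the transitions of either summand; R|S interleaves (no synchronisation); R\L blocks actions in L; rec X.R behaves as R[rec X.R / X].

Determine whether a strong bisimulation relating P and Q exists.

Reachable graph of P (6 states):
  s0 = rec X. b.(c.b.c.X + (c.0\{a} + c.b.X) + 0) :: =b=> s1
  s1 = c.b.c.(rec X. b.(c.b.c.X + (c.0\{a} + c.b.X) + 0)) + (c.0\{a} + c.b.(rec X. b.(c.b.c.X + (c.0\{a} + c.b.X) + 0))) + 0 :: =c=> s2, =c=> s3, =c=> s4
  s2 = 0\{a} :: ∅
  s3 = b.(rec X. b.(c.b.c.X + (c.0\{a} + c.b.X) + 0)) :: =b=> s0
  s4 = b.c.(rec X. b.(c.b.c.X + (c.0\{a} + c.b.X) + 0)) :: =b=> s5
  s5 = c.(rec X. b.(c.b.c.X + (c.0\{a} + c.b.X) + 0)) :: =c=> s0
Reachable graph of Q (6 states):
  t0 = rec X. b.(c.b.c.X + (c.0\{a} + c.b.X)) :: =b=> t1
  t1 = c.b.c.(rec X. b.(c.b.c.X + (c.0\{a} + c.b.X))) + (c.0\{a} + c.b.(rec X. b.(c.b.c.X + (c.0\{a} + c.b.X)))) :: =c=> t2, =c=> t3, =c=> t4
  t2 = 0\{a} :: ∅
  t3 = b.(rec X. b.(c.b.c.X + (c.0\{a} + c.b.X))) :: =b=> t0
  t4 = b.c.(rec X. b.(c.b.c.X + (c.0\{a} + c.b.X))) :: =b=> t5
  t5 = c.(rec X. b.(c.b.c.X + (c.0\{a} + c.b.X))) :: =c=> t0
Bisimilarity quotient blocks:
  B0 = {s0, t0}
  B1 = {s1, t1}
  B2 = {s4, t4}
  B3 = {s5, t5}
  B4 = {s2, t2}
  B5 = {s3, t3}
s0 ∈ B0, t0 ∈ B0 → same block

YES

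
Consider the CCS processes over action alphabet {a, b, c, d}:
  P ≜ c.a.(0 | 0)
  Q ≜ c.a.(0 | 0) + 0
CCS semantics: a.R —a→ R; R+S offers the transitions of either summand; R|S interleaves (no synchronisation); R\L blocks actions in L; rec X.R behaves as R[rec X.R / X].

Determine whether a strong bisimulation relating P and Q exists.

bisimilar

Reachable graph of P (3 states):
  p0 = c.a.(0 | 0) → -c-> p1
  p1 = a.(0 | 0) → -a-> p2
  p2 = 0 | 0 → stopped
Reachable graph of Q (3 states):
  q0 = c.a.(0 | 0) + 0 → -c-> q1
  q1 = a.(0 | 0) → -a-> q2
  q2 = 0 | 0 → stopped
Coarsest stable partition (strong bisimilarity classes):
  B0 = {p0, q0}
  B1 = {p1, q1}
  B2 = {p2, q2}
p0 ∈ B0, q0 ∈ B0 → same block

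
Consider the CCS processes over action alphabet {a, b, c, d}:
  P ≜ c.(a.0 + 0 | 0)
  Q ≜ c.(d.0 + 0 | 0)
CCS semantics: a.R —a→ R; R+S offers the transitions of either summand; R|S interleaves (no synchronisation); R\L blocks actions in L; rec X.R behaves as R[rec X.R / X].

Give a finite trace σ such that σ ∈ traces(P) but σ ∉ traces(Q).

ca

LTS(P): 3 reachable states
  p0 = c.(a.0 + 0 | 0) → =c=> p1
  p1 = a.0 + 0 | 0 → =a=> p2
  p2 = 0 → deadlocked
LTS(Q): 3 reachable states
  q0 = c.(d.0 + 0 | 0) → =c=> q1
  q1 = d.0 + 0 | 0 → =d=> q2
  q2 = 0 → deadlocked
Trace ⟨ca⟩ through P, begin at {p0}:
  [1] c ⇒ {p1}
  [2] a ⇒ {p2}
  ✓ P
Trace ⟨ca⟩ through Q, begin at {q0}:
  [1] c ⇒ {q1}
  [2] a ⇒ ∅  — Q cannot continue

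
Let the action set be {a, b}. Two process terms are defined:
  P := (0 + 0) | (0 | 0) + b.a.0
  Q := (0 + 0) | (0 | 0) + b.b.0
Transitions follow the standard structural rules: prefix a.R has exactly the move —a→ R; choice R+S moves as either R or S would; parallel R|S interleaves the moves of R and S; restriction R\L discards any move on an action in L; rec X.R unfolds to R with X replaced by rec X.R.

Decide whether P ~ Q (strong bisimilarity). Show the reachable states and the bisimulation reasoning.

NO

Reachable graph of P (3 states):
  m0 = (0 + 0) | (0 | 0) + b.a.0 :: ··b··> m1
  m1 = a.0 :: ··a··> m2
  m2 = 0 :: (no moves)
Reachable graph of Q (3 states):
  n0 = (0 + 0) | (0 | 0) + b.b.0 :: ··b··> n1
  n1 = b.0 :: ··b··> n2
  n2 = 0 :: (no moves)
Coarsest stable partition (strong bisimilarity classes):
  B0 = {m0}
  B1 = {m1}
  B2 = {m2, n2}
  B3 = {n0}
  B4 = {n1}
m0 ∈ B0, n0 ∈ B3 → different blocks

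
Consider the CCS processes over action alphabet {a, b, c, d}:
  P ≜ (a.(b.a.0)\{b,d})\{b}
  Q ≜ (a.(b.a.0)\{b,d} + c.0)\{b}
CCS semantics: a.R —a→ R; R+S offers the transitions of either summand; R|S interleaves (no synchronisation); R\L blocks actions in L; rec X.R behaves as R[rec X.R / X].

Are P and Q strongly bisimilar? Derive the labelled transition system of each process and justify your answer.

P ≁ Q

LTS(P): 2 reachable states
  u0 = (a.(b.a.0)\{b,d})\{b} ⊢ --a--▸ u1
  u1 = (b.a.0)\{b,d}\{b} ⊢ (no moves)
LTS(Q): 3 reachable states
  v0 = (a.(b.a.0)\{b,d} + c.0)\{b} ⊢ --a--▸ v1, --c--▸ v2
  v1 = (b.a.0)\{b,d}\{b} ⊢ (no moves)
  v2 = 0\{b} ⊢ (no moves)
Bisimilarity quotient blocks:
  B0 = {u0}
  B1 = {u1, v1, v2}
  B2 = {v0}
u0 ∈ B0, v0 ∈ B2 → different blocks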